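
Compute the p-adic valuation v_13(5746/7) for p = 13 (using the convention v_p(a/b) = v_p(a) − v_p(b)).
v_13(5746/7) = 2

Factor powers of 13 from the numerator and denominator of the reduced fraction: 5746 = 13^2 · 34 and 7 = 13^0 · 7. Apply v_p(a/b) = v_p(a) − v_p(b): v_13(5746/7) = 2 − 0 = 2.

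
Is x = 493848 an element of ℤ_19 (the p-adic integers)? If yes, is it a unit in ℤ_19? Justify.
x ∈ ℤ_19 but not a unit; v_19(x) = 3 > 0

ℤ_19 = {x ∈ ℚ_19 : v_19(x) ≥ 0} and ℤ_19^× = {x ∈ ℤ_19 : v_19(x) = 0}. Here v_19(493848) = v_19(num) − v_19(den) = 3; compare against these criteria.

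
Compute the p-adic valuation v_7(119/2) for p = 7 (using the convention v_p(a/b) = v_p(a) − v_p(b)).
v_7(119/2) = 1

Factor powers of 7 from the numerator and denominator of the reduced fraction: 119 = 7^1 · 17 and 2 = 7^0 · 2. Apply v_p(a/b) = v_p(a) − v_p(b): v_7(119/2) = 1 − 0 = 1.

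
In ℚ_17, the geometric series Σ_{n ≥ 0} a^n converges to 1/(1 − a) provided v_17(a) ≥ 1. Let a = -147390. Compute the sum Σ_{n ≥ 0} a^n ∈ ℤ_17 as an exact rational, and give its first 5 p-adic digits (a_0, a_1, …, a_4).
Σ a^n = 1/(1 − a) = 1/147391;  first 5 digits = (1, 0, 0, 4, 15)

v_17(a) = 3 ≥ 1, so the series converges in ℤ_17 to 1/(1 − a) = 1/(1 − (-147390)) = 1/147391. Expand this rational in ℤ_17: compute digits iteratively via d_i = x_i mod 17, x_{i+1} = (x_i − d_i)/17. The first 5 digits are (1, 0, 0, 4, 15).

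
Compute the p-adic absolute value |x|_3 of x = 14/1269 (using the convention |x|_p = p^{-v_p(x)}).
|14/1269|_3 = 27

Step 1 — compute v_3(x) by factoring powers of 3 out of the numerator and denominator: v_3(14/1269) = -3. Step 2 — apply |x|_p = p^{-v_p(x)} = 3^{3} = 27.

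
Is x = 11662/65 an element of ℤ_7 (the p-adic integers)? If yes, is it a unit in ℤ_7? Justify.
x ∈ ℤ_7 but not a unit; v_7(x) = 3 > 0

ℤ_7 = {x ∈ ℚ_7 : v_7(x) ≥ 0} and ℤ_7^× = {x ∈ ℤ_7 : v_7(x) = 0}. Here v_7(11662/65) = v_7(num) − v_7(den) = 3; compare against these criteria.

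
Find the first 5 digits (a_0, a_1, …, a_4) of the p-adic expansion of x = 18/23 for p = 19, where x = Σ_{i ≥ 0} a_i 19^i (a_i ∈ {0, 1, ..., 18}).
(a_0, …, a_4) = (14, 15, 0, 14, 10)

v_19(18/23) = 0 (numerator and denominator both coprime to 19), so x ∈ ℤ_19^×. Compute digits iteratively via a_i = x_i mod 19, x_{i+1} = (x_i − a_i)/19, with x_0 = x:
  x_0 = 18/23;  a_0 = 14;  x_1 = (x_0 − 14)/19 = -16/23
  x_1 = -16/23;  a_1 = 15;  x_2 = (x_1 − 15)/19 = -19/23
  x_2 = -19/23;  a_2 = 0;  x_3 = (x_2 − 0)/19 = -1/23
  x_3 = -1/23;  a_3 = 14;  x_4 = (x_3 − 14)/19 = -17/23
  x_4 = -17/23;  a_4 = 10;  x_5 = (x_4 − 10)/19 = -13/23
Digits: (14, 15, 0, 14, 10).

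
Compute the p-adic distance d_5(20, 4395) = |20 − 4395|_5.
d_5(20, 4395) = 1/625

Step 1 — x − y = 20 − 4395 = -4375. Step 2 — v_5(-4375) = 4 (factor: -4375 = −(5^4 · 7); the sign does not affect v_p). Step 3 — |x − y|_5 = 5^{-4} = 1/625.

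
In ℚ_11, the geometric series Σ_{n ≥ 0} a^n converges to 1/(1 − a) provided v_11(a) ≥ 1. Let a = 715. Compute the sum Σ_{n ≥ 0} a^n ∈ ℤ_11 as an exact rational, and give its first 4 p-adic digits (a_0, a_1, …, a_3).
Σ a^n = 1/(1 − a) = -1/714;  first 4 digits = (1, 10, 6, 9)

v_11(a) = 1 ≥ 1, so the series converges in ℤ_11 to 1/(1 − a) = 1/(1 − 715) = -1/714. Expand this rational in ℤ_11: compute digits iteratively via d_i = x_i mod 11, x_{i+1} = (x_i − d_i)/11. The first 4 digits are (1, 10, 6, 9).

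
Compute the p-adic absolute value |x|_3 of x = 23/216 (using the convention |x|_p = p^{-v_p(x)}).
|23/216|_3 = 27

Step 1 — compute v_3(x) by factoring powers of 3 out of the numerator and denominator: v_3(23/216) = -3. Step 2 — apply |x|_p = p^{-v_p(x)} = 3^{3} = 27.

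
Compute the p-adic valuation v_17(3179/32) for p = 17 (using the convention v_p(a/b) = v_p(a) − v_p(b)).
v_17(3179/32) = 2

Factor powers of 17 from the numerator and denominator of the reduced fraction: 3179 = 17^2 · 11 and 32 = 17^0 · 32. Apply v_p(a/b) = v_p(a) − v_p(b): v_17(3179/32) = 2 − 0 = 2.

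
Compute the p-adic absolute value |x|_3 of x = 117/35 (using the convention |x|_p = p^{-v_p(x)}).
|117/35|_3 = 1/9

Step 1 — compute v_3(x) by factoring powers of 3 out of the numerator and denominator: v_3(117/35) = 2. Step 2 — apply |x|_p = p^{-v_p(x)} = 3^{-2} = 1/9.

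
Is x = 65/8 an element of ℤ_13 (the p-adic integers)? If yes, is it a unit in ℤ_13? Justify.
x ∈ ℤ_13 but not a unit; v_13(x) = 1 > 0

ℤ_13 = {x ∈ ℚ_13 : v_13(x) ≥ 0} and ℤ_13^× = {x ∈ ℤ_13 : v_13(x) = 0}. Here v_13(65/8) = v_13(num) − v_13(den) = 1; compare against these criteria.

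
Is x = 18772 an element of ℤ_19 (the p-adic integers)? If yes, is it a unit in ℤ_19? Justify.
x ∈ ℤ_19 but not a unit; v_19(x) = 2 > 0

ℤ_19 = {x ∈ ℚ_19 : v_19(x) ≥ 0} and ℤ_19^× = {x ∈ ℤ_19 : v_19(x) = 0}. Here v_19(18772) = v_19(num) − v_19(den) = 2; compare against these criteria.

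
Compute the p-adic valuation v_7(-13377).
v_7(-13377) = 3

v_7(n) is the largest exponent k such that 7^k divides n. Factor out: -13377 = -7^3 · 39. (Sign doesn't affect v_p.) So v_7(-13377) = 3.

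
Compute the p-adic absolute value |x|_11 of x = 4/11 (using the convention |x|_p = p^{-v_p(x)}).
|4/11|_11 = 11

Step 1 — compute v_11(x) by factoring powers of 11 out of the numerator and denominator: v_11(4/11) = -1. Step 2 — apply |x|_p = p^{-v_p(x)} = 11^{1} = 11.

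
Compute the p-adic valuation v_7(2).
v_7(2) = 0

v_7(n) is the largest exponent k such that 7^k divides n. Factor out: 2 = 7^0 · 2. (Sign doesn't affect v_p.) So v_7(2) = 0.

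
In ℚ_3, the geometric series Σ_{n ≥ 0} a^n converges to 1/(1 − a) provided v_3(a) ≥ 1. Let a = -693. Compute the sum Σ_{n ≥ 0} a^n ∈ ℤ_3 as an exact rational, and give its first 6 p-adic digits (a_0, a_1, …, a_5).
Σ a^n = 1/(1 − a) = 1/694;  first 6 digits = (1, 0, 1, 1, 1, 2)

v_3(a) = 2 ≥ 1, so the series converges in ℤ_3 to 1/(1 − a) = 1/(1 − (-693)) = 1/694. Expand this rational in ℤ_3: compute digits iteratively via d_i = x_i mod 3, x_{i+1} = (x_i − d_i)/3. The first 6 digits are (1, 0, 1, 1, 1, 2).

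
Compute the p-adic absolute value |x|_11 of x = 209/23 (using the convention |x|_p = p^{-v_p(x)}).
|209/23|_11 = 1/11

Step 1 — compute v_11(x) by factoring powers of 11 out of the numerator and denominator: v_11(209/23) = 1. Step 2 — apply |x|_p = p^{-v_p(x)} = 11^{-1} = 1/11.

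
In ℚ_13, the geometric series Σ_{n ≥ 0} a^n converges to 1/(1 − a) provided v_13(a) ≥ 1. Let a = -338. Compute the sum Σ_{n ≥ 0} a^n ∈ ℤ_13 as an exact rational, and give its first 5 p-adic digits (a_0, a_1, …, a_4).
Σ a^n = 1/(1 − a) = 1/339;  first 5 digits = (1, 0, 11, 12, 3)

v_13(a) = 2 ≥ 1, so the series converges in ℤ_13 to 1/(1 − a) = 1/(1 − (-338)) = 1/339. Expand this rational in ℤ_13: compute digits iteratively via d_i = x_i mod 13, x_{i+1} = (x_i − d_i)/13. The first 5 digits are (1, 0, 11, 12, 3).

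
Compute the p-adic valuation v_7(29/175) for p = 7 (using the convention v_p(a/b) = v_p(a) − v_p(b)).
v_7(29/175) = -1

Factor powers of 7 from the numerator and denominator of the reduced fraction: 29 = 7^0 · 29 and 175 = 7^1 · 25. Apply v_p(a/b) = v_p(a) − v_p(b): v_7(29/175) = 0 − 1 = -1.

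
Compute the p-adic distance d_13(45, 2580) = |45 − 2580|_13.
d_13(45, 2580) = 1/169

Step 1 — x − y = 45 − 2580 = -2535. Step 2 — v_13(-2535) = 2 (factor: -2535 = −(13^2 · 15); the sign does not affect v_p). Step 3 — |x − y|_13 = 13^{-2} = 1/169.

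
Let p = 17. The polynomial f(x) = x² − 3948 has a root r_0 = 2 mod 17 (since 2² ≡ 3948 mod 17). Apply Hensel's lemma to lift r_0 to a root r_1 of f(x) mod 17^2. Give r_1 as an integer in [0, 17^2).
r_1 = 121 (mod 289)

Hensel's recurrence: r_{i+1} = r_i − f(r_i)·(f′(r_i))^{-1} mod 17^{i+2}, with f′(x) = 2x. Iterate:
  r_0 = 2 (mod 17)
  r_1 = 121 (mod 289)
Final: r_1 = 121, and one checks f(r_1) ≡ 0 mod 17^2.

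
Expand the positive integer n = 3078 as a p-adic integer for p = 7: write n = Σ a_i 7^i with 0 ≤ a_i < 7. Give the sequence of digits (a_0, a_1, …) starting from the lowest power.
(a_0, a_1, …) = (5, 5, 6, 1, 1)

Repeated division by 7 gives the digits low-to-high: 3078 = 5 + 5·7^1 + 6·7^2 + 1·7^3 + 1·7^4. Digit sequence: (5, 5, 6, 1, 1).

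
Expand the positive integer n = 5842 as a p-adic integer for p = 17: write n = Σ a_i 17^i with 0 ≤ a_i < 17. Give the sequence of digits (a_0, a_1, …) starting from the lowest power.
(a_0, a_1, …) = (11, 3, 3, 1)

Repeated division by 17 gives the digits low-to-high: 5842 = 11 + 3·17^1 + 3·17^2 + 1·17^3. Digit sequence: (11, 3, 3, 1).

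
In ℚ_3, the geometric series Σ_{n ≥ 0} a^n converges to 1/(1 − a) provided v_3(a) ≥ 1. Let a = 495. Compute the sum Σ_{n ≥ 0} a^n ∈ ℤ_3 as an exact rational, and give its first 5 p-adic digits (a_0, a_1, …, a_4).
Σ a^n = 1/(1 − a) = -1/494;  first 5 digits = (1, 0, 1, 0, 1)

v_3(a) = 2 ≥ 1, so the series converges in ℤ_3 to 1/(1 − a) = 1/(1 − 495) = -1/494. Expand this rational in ℤ_3: compute digits iteratively via d_i = x_i mod 3, x_{i+1} = (x_i − d_i)/3. The first 5 digits are (1, 0, 1, 0, 1).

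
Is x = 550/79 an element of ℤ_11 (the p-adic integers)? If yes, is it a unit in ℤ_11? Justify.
x ∈ ℤ_11 but not a unit; v_11(x) = 1 > 0

ℤ_11 = {x ∈ ℚ_11 : v_11(x) ≥ 0} and ℤ_11^× = {x ∈ ℤ_11 : v_11(x) = 0}. Here v_11(550/79) = v_11(num) − v_11(den) = 1; compare against these criteria.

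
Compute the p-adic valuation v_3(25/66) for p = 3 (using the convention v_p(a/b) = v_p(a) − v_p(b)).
v_3(25/66) = -1

Factor powers of 3 from the numerator and denominator of the reduced fraction: 25 = 3^0 · 25 and 66 = 3^1 · 22. Apply v_p(a/b) = v_p(a) − v_p(b): v_3(25/66) = 0 − 1 = -1.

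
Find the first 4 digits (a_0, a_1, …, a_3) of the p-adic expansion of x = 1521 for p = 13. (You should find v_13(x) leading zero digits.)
(a_0, …, a_3) = (0, 0, 9, 0)

v_13(1521) = 2, so a_0 = ... = a_1 = 0. Factor out: x = 13^2 · u with u = 9 a unit in ℤ_13. Expand u iteratively via a_{v+i} = u_i mod 13, u_{i+1} = (u_i − a_{v+i})/13:
  u_0 = 9;  a_2 = 9;  u_1 = (u_0 − 9)/13 = 0
  u_1 = 0;  a_3 = 0;  u_2 = (u_1 − 0)/13 = 0
Digits: (0, 0, 9, 0).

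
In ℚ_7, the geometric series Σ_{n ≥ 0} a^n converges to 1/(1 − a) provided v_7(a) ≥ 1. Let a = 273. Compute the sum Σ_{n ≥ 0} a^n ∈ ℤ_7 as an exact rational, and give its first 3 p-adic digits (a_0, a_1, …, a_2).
Σ a^n = 1/(1 − a) = -1/272;  first 3 digits = (1, 4, 0)

v_7(a) = 1 ≥ 1, so the series converges in ℤ_7 to 1/(1 − a) = 1/(1 − 273) = -1/272. Expand this rational in ℤ_7: compute digits iteratively via d_i = x_i mod 7, x_{i+1} = (x_i − d_i)/7. The first 3 digits are (1, 4, 0).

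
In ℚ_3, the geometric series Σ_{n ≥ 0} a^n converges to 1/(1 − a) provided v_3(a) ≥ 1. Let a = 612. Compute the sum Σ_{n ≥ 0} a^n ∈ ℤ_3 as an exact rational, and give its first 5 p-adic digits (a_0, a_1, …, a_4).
Σ a^n = 1/(1 − a) = -1/611;  first 5 digits = (1, 0, 2, 1, 2)

v_3(a) = 2 ≥ 1, so the series converges in ℤ_3 to 1/(1 − a) = 1/(1 − 612) = -1/611. Expand this rational in ℤ_3: compute digits iteratively via d_i = x_i mod 3, x_{i+1} = (x_i − d_i)/3. The first 5 digits are (1, 0, 2, 1, 2).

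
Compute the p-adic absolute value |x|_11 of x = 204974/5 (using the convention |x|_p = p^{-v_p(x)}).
|204974/5|_11 = 1/14641

Step 1 — compute v_11(x) by factoring powers of 11 out of the numerator and denominator: v_11(204974/5) = 4. Step 2 — apply |x|_p = p^{-v_p(x)} = 11^{-4} = 1/14641.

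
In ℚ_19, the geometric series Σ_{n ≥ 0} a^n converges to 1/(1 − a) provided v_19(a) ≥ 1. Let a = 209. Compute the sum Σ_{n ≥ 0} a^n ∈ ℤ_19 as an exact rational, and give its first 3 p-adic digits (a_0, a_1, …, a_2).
Σ a^n = 1/(1 − a) = -1/208;  first 3 digits = (1, 11, 7)

v_19(a) = 1 ≥ 1, so the series converges in ℤ_19 to 1/(1 − a) = 1/(1 − 209) = -1/208. Expand this rational in ℤ_19: compute digits iteratively via d_i = x_i mod 19, x_{i+1} = (x_i − d_i)/19. The first 3 digits are (1, 11, 7).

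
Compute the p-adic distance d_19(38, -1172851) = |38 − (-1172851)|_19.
d_19(38, -1172851) = 1/130321

Step 1 — x − y = 38 − (-1172851) = 1172889. Step 2 — v_19(1172889) = 4 (factor: 1172889 = (19^4 · 9); the sign does not affect v_p). Step 3 — |x − y|_19 = 19^{-4} = 1/130321.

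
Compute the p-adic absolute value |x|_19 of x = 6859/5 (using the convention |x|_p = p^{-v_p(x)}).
|6859/5|_19 = 1/6859

Step 1 — compute v_19(x) by factoring powers of 19 out of the numerator and denominator: v_19(6859/5) = 3. Step 2 — apply |x|_p = p^{-v_p(x)} = 19^{-3} = 1/6859.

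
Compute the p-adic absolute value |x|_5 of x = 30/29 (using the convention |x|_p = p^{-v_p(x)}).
|30/29|_5 = 1/5

Step 1 — compute v_5(x) by factoring powers of 5 out of the numerator and denominator: v_5(30/29) = 1. Step 2 — apply |x|_p = p^{-v_p(x)} = 5^{-1} = 1/5.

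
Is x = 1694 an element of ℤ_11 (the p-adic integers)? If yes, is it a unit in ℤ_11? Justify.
x ∈ ℤ_11 but not a unit; v_11(x) = 2 > 0

ℤ_11 = {x ∈ ℚ_11 : v_11(x) ≥ 0} and ℤ_11^× = {x ∈ ℤ_11 : v_11(x) = 0}. Here v_11(1694) = v_11(num) − v_11(den) = 2; compare against these criteria.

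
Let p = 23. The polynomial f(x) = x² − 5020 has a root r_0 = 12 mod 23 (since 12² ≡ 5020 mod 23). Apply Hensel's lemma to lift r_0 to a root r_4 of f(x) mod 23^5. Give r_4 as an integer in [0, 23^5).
r_4 = 5038323 (mod 6436343)

Hensel's recurrence: r_{i+1} = r_i − f(r_i)·(f′(r_i))^{-1} mod 23^{i+2}, with f′(x) = 2x. Iterate:
  r_0 = 12 (mod 23)
  r_1 = 127 (mod 529)
  r_2 = 1185 (mod 12167)
  r_3 = 1185 (mod 279841)
  r_4 = 5038323 (mod 6436343)
Final: r_4 = 5038323, and one checks f(r_4) ≡ 0 mod 23^5.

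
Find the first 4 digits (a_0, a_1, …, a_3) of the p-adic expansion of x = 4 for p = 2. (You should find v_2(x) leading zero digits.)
(a_0, …, a_3) = (0, 0, 1, 0)

v_2(4) = 2, so a_0 = ... = a_1 = 0. Factor out: x = 2^2 · u with u = 1 a unit in ℤ_2. Expand u iteratively via a_{v+i} = u_i mod 2, u_{i+1} = (u_i − a_{v+i})/2:
  u_0 = 1;  a_2 = 1;  u_1 = (u_0 − 1)/2 = 0
  u_1 = 0;  a_3 = 0;  u_2 = (u_1 − 0)/2 = 0
Digits: (0, 0, 1, 0).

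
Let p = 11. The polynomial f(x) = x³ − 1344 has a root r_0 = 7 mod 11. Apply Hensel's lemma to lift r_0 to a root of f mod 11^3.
r_2 = 832 (mod 1331)

Hensel: r_{i+1} = r_i − f(r_i)/f′(r_i) mod 11^{i+2}, where f′(x) = 3x². Iterate:
  r_0 = 7 (mod 11)
  r_1 = 106 (mod 121)
  r_2 = 832 (mod 1331)
Final: r = 832 with f(r) ≡ 0 mod 11^3.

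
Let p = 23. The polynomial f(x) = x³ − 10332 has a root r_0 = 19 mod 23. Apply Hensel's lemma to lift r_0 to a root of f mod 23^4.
r_3 = 70261 (mod 279841)

Hensel: r_{i+1} = r_i − f(r_i)/f′(r_i) mod 23^{i+2}, where f′(x) = 3x². Iterate:
  r_0 = 19 (mod 23)
  r_1 = 433 (mod 529)
  r_2 = 9426 (mod 12167)
  r_3 = 70261 (mod 279841)
Final: r = 70261 with f(r) ≡ 0 mod 23^4.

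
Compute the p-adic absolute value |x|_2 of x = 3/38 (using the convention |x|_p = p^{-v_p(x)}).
|3/38|_2 = 2

Step 1 — compute v_2(x) by factoring powers of 2 out of the numerator and denominator: v_2(3/38) = -1. Step 2 — apply |x|_p = p^{-v_p(x)} = 2^{1} = 2.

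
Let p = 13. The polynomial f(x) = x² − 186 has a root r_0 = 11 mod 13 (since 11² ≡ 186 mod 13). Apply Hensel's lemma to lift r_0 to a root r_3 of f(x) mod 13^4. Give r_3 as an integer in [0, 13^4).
r_3 = 9670 (mod 28561)

Hensel's recurrence: r_{i+1} = r_i − f(r_i)·(f′(r_i))^{-1} mod 13^{i+2}, with f′(x) = 2x. Iterate:
  r_0 = 11 (mod 13)
  r_1 = 37 (mod 169)
  r_2 = 882 (mod 2197)
  r_3 = 9670 (mod 28561)
Final: r_3 = 9670, and one checks f(r_3) ≡ 0 mod 13^4.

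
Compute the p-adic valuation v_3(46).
v_3(46) = 0

v_3(n) is the largest exponent k such that 3^k divides n. Factor out: 46 = 3^0 · 46. (Sign doesn't affect v_p.) So v_3(46) = 0.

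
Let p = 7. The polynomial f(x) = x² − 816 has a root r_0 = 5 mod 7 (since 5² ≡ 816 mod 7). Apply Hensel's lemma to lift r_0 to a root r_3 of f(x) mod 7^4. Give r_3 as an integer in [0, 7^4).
r_3 = 1951 (mod 2401)

Hensel's recurrence: r_{i+1} = r_i − f(r_i)·(f′(r_i))^{-1} mod 7^{i+2}, with f′(x) = 2x. Iterate:
  r_0 = 5 (mod 7)
  r_1 = 40 (mod 49)
  r_2 = 236 (mod 343)
  r_3 = 1951 (mod 2401)
Final: r_3 = 1951, and one checks f(r_3) ≡ 0 mod 7^4.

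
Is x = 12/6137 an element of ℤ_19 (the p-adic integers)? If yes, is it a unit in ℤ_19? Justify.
x ∉ ℤ_19 (v_19(x) = -2 < 0)

ℤ_19 = {x ∈ ℚ_19 : v_19(x) ≥ 0} and ℤ_19^× = {x ∈ ℤ_19 : v_19(x) = 0}. Here v_19(12/6137) = v_19(num) − v_19(den) = -2; compare against these criteria.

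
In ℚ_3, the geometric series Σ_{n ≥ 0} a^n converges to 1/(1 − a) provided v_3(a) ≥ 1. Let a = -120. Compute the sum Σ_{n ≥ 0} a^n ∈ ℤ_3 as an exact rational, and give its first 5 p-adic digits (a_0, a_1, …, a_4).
Σ a^n = 1/(1 − a) = 1/121;  first 5 digits = (1, 2, 2, 2, 2)

v_3(a) = 1 ≥ 1, so the series converges in ℤ_3 to 1/(1 − a) = 1/(1 − (-120)) = 1/121. Expand this rational in ℤ_3: compute digits iteratively via d_i = x_i mod 3, x_{i+1} = (x_i − d_i)/3. The first 5 digits are (1, 2, 2, 2, 2).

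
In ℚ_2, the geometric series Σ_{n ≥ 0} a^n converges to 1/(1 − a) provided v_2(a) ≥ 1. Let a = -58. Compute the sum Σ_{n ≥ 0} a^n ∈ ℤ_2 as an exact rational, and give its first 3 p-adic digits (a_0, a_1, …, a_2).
Σ a^n = 1/(1 − a) = 1/59;  first 3 digits = (1, 1, 0)

v_2(a) = 1 ≥ 1, so the series converges in ℤ_2 to 1/(1 − a) = 1/(1 − (-58)) = 1/59. Expand this rational in ℤ_2: compute digits iteratively via d_i = x_i mod 2, x_{i+1} = (x_i − d_i)/2. The first 3 digits are (1, 1, 0).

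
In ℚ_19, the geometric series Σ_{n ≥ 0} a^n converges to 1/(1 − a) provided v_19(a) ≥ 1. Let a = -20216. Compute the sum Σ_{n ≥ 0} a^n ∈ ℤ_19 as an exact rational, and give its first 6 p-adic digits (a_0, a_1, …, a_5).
Σ a^n = 1/(1 − a) = 1/20217;  first 6 digits = (1, 0, 1, 16, 0, 13)

v_19(a) = 2 ≥ 1, so the series converges in ℤ_19 to 1/(1 − a) = 1/(1 − (-20216)) = 1/20217. Expand this rational in ℤ_19: compute digits iteratively via d_i = x_i mod 19, x_{i+1} = (x_i − d_i)/19. The first 6 digits are (1, 0, 1, 16, 0, 13).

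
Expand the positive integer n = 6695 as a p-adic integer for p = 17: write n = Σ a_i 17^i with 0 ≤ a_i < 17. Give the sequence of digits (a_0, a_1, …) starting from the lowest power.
(a_0, a_1, …) = (14, 2, 6, 1)

Repeated division by 17 gives the digits low-to-high: 6695 = 14 + 2·17^1 + 6·17^2 + 1·17^3. Digit sequence: (14, 2, 6, 1).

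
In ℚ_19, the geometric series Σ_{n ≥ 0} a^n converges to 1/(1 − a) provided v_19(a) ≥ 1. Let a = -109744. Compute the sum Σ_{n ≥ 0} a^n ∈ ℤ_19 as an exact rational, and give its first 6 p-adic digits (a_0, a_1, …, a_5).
Σ a^n = 1/(1 − a) = 1/109745;  first 6 digits = (1, 0, 0, 3, 18, 18)

v_19(a) = 3 ≥ 1, so the series converges in ℤ_19 to 1/(1 − a) = 1/(1 − (-109744)) = 1/109745. Expand this rational in ℤ_19: compute digits iteratively via d_i = x_i mod 19, x_{i+1} = (x_i − d_i)/19. The first 6 digits are (1, 0, 0, 3, 18, 18).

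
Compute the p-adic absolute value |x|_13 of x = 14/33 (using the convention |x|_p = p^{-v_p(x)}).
|14/33|_13 = 1

Step 1 — compute v_13(x) by factoring powers of 13 out of the numerator and denominator: v_13(14/33) = 0. Step 2 — apply |x|_p = p^{-v_p(x)} = 13^{0} = 1.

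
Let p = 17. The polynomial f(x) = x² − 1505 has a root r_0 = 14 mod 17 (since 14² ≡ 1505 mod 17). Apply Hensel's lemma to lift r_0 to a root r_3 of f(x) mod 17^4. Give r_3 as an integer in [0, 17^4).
r_3 = 4468 (mod 83521)

Hensel's recurrence: r_{i+1} = r_i − f(r_i)·(f′(r_i))^{-1} mod 17^{i+2}, with f′(x) = 2x. Iterate:
  r_0 = 14 (mod 17)
  r_1 = 133 (mod 289)
  r_2 = 4468 (mod 4913)
  r_3 = 4468 (mod 83521)
Final: r_3 = 4468, and one checks f(r_3) ≡ 0 mod 17^4.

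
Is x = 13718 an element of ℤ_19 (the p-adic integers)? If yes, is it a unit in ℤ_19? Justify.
x ∈ ℤ_19 but not a unit; v_19(x) = 3 > 0

ℤ_19 = {x ∈ ℚ_19 : v_19(x) ≥ 0} and ℤ_19^× = {x ∈ ℤ_19 : v_19(x) = 0}. Here v_19(13718) = v_19(num) − v_19(den) = 3; compare against these criteria.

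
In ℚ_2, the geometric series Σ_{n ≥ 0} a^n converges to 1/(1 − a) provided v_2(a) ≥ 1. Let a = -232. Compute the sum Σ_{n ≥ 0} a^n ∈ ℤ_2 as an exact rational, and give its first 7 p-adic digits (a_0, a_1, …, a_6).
Σ a^n = 1/(1 − a) = 1/233;  first 7 digits = (1, 0, 0, 1, 1, 0, 1)

v_2(a) = 3 ≥ 1, so the series converges in ℤ_2 to 1/(1 − a) = 1/(1 − (-232)) = 1/233. Expand this rational in ℤ_2: compute digits iteratively via d_i = x_i mod 2, x_{i+1} = (x_i − d_i)/2. The first 7 digits are (1, 0, 0, 1, 1, 0, 1).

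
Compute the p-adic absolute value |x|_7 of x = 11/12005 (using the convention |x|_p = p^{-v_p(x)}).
|11/12005|_7 = 2401

Step 1 — compute v_7(x) by factoring powers of 7 out of the numerator and denominator: v_7(11/12005) = -4. Step 2 — apply |x|_p = p^{-v_p(x)} = 7^{4} = 2401.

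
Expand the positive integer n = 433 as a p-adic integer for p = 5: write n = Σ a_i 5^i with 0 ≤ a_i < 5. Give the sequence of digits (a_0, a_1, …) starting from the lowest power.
(a_0, a_1, …) = (3, 1, 2, 3)

Repeated division by 5 gives the digits low-to-high: 433 = 3 + 1·5^1 + 2·5^2 + 3·5^3. Digit sequence: (3, 1, 2, 3).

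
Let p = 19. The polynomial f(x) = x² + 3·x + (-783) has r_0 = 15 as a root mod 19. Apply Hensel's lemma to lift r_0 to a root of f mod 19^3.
r_2 = 3378 (mod 6859)

Hensel: r_{i+1} = r_i − f(r_i)·(f′(r_i))^{-1} mod 19^{i+2}, f′(x) = 2x + 3. Iterate:
  r_0 = 15 (mod 19)
  r_1 = 129 (mod 361)
  r_2 = 3378 (mod 6859)
Final: r = 3378 satisfies f(r) ≡ 0 mod 19^3.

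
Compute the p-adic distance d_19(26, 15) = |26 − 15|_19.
d_19(26, 15) = 1

Step 1 — x − y = 26 − 15 = 11. Step 2 — v_19(11) = 0 (factor: 11 = (19^0 · 11); the sign does not affect v_p). Step 3 — |x − y|_19 = 19^{0} = 1.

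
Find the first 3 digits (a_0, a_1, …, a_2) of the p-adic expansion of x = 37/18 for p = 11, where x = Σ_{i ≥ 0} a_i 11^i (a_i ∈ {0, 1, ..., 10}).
(a_0, …, a_2) = (10, 6, 0)

v_11(37/18) = 0 (numerator and denominator both coprime to 11), so x ∈ ℤ_11^×. Compute digits iteratively via a_i = x_i mod 11, x_{i+1} = (x_i − a_i)/11, with x_0 = x:
  x_0 = 37/18;  a_0 = 10;  x_1 = (x_0 − 10)/11 = -13/18
  x_1 = -13/18;  a_1 = 6;  x_2 = (x_1 − 6)/11 = -11/18
  x_2 = -11/18;  a_2 = 0;  x_3 = (x_2 − 0)/11 = -1/18
Digits: (10, 6, 0).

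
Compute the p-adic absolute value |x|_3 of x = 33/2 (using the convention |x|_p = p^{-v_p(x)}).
|33/2|_3 = 1/3

Step 1 — compute v_3(x) by factoring powers of 3 out of the numerator and denominator: v_3(33/2) = 1. Step 2 — apply |x|_p = p^{-v_p(x)} = 3^{-1} = 1/3.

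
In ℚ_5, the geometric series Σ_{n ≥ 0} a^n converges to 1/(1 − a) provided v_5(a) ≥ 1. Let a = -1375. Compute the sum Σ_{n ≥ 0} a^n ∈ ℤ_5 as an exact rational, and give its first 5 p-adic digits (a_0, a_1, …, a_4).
Σ a^n = 1/(1 − a) = 1/1376;  first 5 digits = (1, 0, 0, 4, 2)

v_5(a) = 3 ≥ 1, so the series converges in ℤ_5 to 1/(1 − a) = 1/(1 − (-1375)) = 1/1376. Expand this rational in ℤ_5: compute digits iteratively via d_i = x_i mod 5, x_{i+1} = (x_i − d_i)/5. The first 5 digits are (1, 0, 0, 4, 2).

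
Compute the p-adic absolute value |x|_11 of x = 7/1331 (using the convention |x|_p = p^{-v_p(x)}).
|7/1331|_11 = 1331

Step 1 — compute v_11(x) by factoring powers of 11 out of the numerator and denominator: v_11(7/1331) = -3. Step 2 — apply |x|_p = p^{-v_p(x)} = 11^{3} = 1331.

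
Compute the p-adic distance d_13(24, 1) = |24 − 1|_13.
d_13(24, 1) = 1

Step 1 — x − y = 24 − 1 = 23. Step 2 — v_13(23) = 0 (factor: 23 = (13^0 · 23); the sign does not affect v_p). Step 3 — |x − y|_13 = 13^{0} = 1.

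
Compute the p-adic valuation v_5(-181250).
v_5(-181250) = 5

v_5(n) is the largest exponent k such that 5^k divides n. Factor out: -181250 = -5^5 · 58. (Sign doesn't affect v_p.) So v_5(-181250) = 5.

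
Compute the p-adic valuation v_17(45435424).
v_17(45435424) = 5

v_17(n) is the largest exponent k such that 17^k divides n. Factor out: 45435424 = 17^5 · 32. (Sign doesn't affect v_p.) So v_17(45435424) = 5.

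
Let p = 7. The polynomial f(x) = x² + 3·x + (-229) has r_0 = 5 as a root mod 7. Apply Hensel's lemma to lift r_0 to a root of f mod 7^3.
r_2 = 306 (mod 343)

Hensel: r_{i+1} = r_i − f(r_i)·(f′(r_i))^{-1} mod 7^{i+2}, f′(x) = 2x + 3. Iterate:
  r_0 = 5 (mod 7)
  r_1 = 12 (mod 49)
  r_2 = 306 (mod 343)
Final: r = 306 satisfies f(r) ≡ 0 mod 7^3.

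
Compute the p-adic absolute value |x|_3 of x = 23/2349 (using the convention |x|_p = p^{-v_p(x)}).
|23/2349|_3 = 81

Step 1 — compute v_3(x) by factoring powers of 3 out of the numerator and denominator: v_3(23/2349) = -4. Step 2 — apply |x|_p = p^{-v_p(x)} = 3^{4} = 81.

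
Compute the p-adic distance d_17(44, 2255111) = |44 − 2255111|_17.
d_17(44, 2255111) = 1/83521

Step 1 — x − y = 44 − 2255111 = -2255067. Step 2 — v_17(-2255067) = 4 (factor: -2255067 = −(17^4 · 27); the sign does not affect v_p). Step 3 — |x − y|_17 = 17^{-4} = 1/83521.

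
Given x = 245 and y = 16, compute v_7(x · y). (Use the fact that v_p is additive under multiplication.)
v_7(3920) = 2

v_p(x) = 2 (factor: 245 = 7^2 · 5); v_p(y) = 0 (factor: 16 = 7^0 · 16). Additivity: v_p(xy) = v_p(x) + v_p(y) = 2 + 0 = 2. (Direct check: xy = 3920 = 7^2 · (80).)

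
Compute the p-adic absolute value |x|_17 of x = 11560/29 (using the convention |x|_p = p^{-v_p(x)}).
|11560/29|_17 = 1/289

Step 1 — compute v_17(x) by factoring powers of 17 out of the numerator and denominator: v_17(11560/29) = 2. Step 2 — apply |x|_p = p^{-v_p(x)} = 17^{-2} = 1/289.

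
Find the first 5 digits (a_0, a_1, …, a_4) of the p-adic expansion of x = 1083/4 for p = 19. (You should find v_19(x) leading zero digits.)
(a_0, …, a_4) = (0, 0, 15, 4, 14)

v_19(1083/4) = 2, so a_0 = ... = a_1 = 0. Factor out: x = 19^2 · u with u = 3/4 a unit in ℤ_19. Expand u iteratively via a_{v+i} = u_i mod 19, u_{i+1} = (u_i − a_{v+i})/19:
  u_0 = 3/4;  a_2 = 15;  u_1 = (u_0 − 15)/19 = -3/4
  u_1 = -3/4;  a_3 = 4;  u_2 = (u_1 − 4)/19 = -1/4
  u_2 = -1/4;  a_4 = 14;  u_3 = (u_2 − 14)/19 = -3/4
Digits: (0, 0, 15, 4, 14).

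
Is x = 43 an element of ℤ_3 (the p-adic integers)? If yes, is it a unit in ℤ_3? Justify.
x ∈ ℤ_3^× (unit); v_3(x) = 0

ℤ_3 = {x ∈ ℚ_3 : v_3(x) ≥ 0} and ℤ_3^× = {x ∈ ℤ_3 : v_3(x) = 0}. Here v_3(43) = v_3(num) − v_3(den) = 0; compare against these criteria.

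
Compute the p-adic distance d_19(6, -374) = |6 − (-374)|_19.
d_19(6, -374) = 1/19

Step 1 — x − y = 6 − (-374) = 380. Step 2 — v_19(380) = 1 (factor: 380 = (19^1 · 20); the sign does not affect v_p). Step 3 — |x − y|_19 = 19^{-1} = 1/19.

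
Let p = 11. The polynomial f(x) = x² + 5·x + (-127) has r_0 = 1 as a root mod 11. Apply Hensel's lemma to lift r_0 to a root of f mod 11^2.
r_1 = 1 (mod 121)

Hensel: r_{i+1} = r_i − f(r_i)·(f′(r_i))^{-1} mod 11^{i+2}, f′(x) = 2x + 5. Iterate:
  r_0 = 1 (mod 11)
  r_1 = 1 (mod 121)
Final: r = 1 satisfies f(r) ≡ 0 mod 11^2.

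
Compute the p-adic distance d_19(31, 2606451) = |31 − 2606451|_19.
d_19(31, 2606451) = 1/130321

Step 1 — x − y = 31 − 2606451 = -2606420. Step 2 — v_19(-2606420) = 4 (factor: -2606420 = −(19^4 · 20); the sign does not affect v_p). Step 3 — |x − y|_19 = 19^{-4} = 1/130321.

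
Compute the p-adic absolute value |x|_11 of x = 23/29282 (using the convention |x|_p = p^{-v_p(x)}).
|23/29282|_11 = 14641

Step 1 — compute v_11(x) by factoring powers of 11 out of the numerator and denominator: v_11(23/29282) = -4. Step 2 — apply |x|_p = p^{-v_p(x)} = 11^{4} = 14641.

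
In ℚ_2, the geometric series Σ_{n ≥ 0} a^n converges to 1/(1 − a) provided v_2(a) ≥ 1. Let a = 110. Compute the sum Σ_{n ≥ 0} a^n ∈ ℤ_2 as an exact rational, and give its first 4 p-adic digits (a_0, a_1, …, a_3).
Σ a^n = 1/(1 − a) = -1/109;  first 4 digits = (1, 1, 0, 1)

v_2(a) = 1 ≥ 1, so the series converges in ℤ_2 to 1/(1 − a) = 1/(1 − 110) = -1/109. Expand this rational in ℤ_2: compute digits iteratively via d_i = x_i mod 2, x_{i+1} = (x_i − d_i)/2. The first 4 digits are (1, 1, 0, 1).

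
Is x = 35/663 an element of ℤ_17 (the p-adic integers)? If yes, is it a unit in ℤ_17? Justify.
x ∉ ℤ_17 (v_17(x) = -1 < 0)

ℤ_17 = {x ∈ ℚ_17 : v_17(x) ≥ 0} and ℤ_17^× = {x ∈ ℤ_17 : v_17(x) = 0}. Here v_17(35/663) = v_17(num) − v_17(den) = -1; compare against these criteria.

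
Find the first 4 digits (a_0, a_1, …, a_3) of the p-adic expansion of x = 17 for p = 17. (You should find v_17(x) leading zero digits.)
(a_0, …, a_3) = (0, 1, 0, 0)

v_17(17) = 1, so a_0 = ... = a_0 = 0. Factor out: x = 17^1 · u with u = 1 a unit in ℤ_17. Expand u iteratively via a_{v+i} = u_i mod 17, u_{i+1} = (u_i − a_{v+i})/17:
  u_0 = 1;  a_1 = 1;  u_1 = (u_0 − 1)/17 = 0
  u_1 = 0;  a_2 = 0;  u_2 = (u_1 − 0)/17 = 0
  u_2 = 0;  a_3 = 0;  u_3 = (u_2 − 0)/17 = 0
Digits: (0, 1, 0, 0).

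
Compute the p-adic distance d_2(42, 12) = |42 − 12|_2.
d_2(42, 12) = 1/2

Step 1 — x − y = 42 − 12 = 30. Step 2 — v_2(30) = 1 (factor: 30 = (2^1 · 15); the sign does not affect v_p). Step 3 — |x − y|_2 = 2^{-1} = 1/2.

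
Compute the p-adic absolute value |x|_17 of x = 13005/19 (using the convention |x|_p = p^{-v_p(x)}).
|13005/19|_17 = 1/289

Step 1 — compute v_17(x) by factoring powers of 17 out of the numerator and denominator: v_17(13005/19) = 2. Step 2 — apply |x|_p = p^{-v_p(x)} = 17^{-2} = 1/289.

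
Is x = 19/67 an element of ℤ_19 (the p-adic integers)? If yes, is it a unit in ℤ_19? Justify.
x ∈ ℤ_19 but not a unit; v_19(x) = 1 > 0

ℤ_19 = {x ∈ ℚ_19 : v_19(x) ≥ 0} and ℤ_19^× = {x ∈ ℤ_19 : v_19(x) = 0}. Here v_19(19/67) = v_19(num) − v_19(den) = 1; compare against these criteria.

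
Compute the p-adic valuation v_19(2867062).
v_19(2867062) = 4

v_19(n) is the largest exponent k such that 19^k divides n. Factor out: 2867062 = 19^4 · 22. (Sign doesn't affect v_p.) So v_19(2867062) = 4.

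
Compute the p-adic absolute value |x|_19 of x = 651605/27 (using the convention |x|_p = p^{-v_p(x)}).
|651605/27|_19 = 1/130321

Step 1 — compute v_19(x) by factoring powers of 19 out of the numerator and denominator: v_19(651605/27) = 4. Step 2 — apply |x|_p = p^{-v_p(x)} = 19^{-4} = 1/130321.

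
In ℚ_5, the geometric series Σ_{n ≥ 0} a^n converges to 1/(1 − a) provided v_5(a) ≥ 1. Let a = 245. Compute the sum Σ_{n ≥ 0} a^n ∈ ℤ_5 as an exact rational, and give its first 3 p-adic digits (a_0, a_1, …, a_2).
Σ a^n = 1/(1 − a) = -1/244;  first 3 digits = (1, 4, 0)

v_5(a) = 1 ≥ 1, so the series converges in ℤ_5 to 1/(1 − a) = 1/(1 − 245) = -1/244. Expand this rational in ℤ_5: compute digits iteratively via d_i = x_i mod 5, x_{i+1} = (x_i − d_i)/5. The first 3 digits are (1, 4, 0).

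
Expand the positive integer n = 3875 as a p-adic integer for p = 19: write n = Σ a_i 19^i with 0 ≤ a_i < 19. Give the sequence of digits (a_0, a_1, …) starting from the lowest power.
(a_0, a_1, …) = (18, 13, 10)

Repeated division by 19 gives the digits low-to-high: 3875 = 18 + 13·19^1 + 10·19^2. Digit sequence: (18, 13, 10).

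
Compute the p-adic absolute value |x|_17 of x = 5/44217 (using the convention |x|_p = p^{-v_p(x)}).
|5/44217|_17 = 4913

Step 1 — compute v_17(x) by factoring powers of 17 out of the numerator and denominator: v_17(5/44217) = -3. Step 2 — apply |x|_p = p^{-v_p(x)} = 17^{3} = 4913.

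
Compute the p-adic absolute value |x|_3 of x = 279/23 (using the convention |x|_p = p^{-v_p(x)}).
|279/23|_3 = 1/9

Step 1 — compute v_3(x) by factoring powers of 3 out of the numerator and denominator: v_3(279/23) = 2. Step 2 — apply |x|_p = p^{-v_p(x)} = 3^{-2} = 1/9.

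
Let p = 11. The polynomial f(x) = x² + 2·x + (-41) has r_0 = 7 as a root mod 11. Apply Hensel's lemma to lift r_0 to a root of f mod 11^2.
r_1 = 51 (mod 121)

Hensel: r_{i+1} = r_i − f(r_i)·(f′(r_i))^{-1} mod 11^{i+2}, f′(x) = 2x + 2. Iterate:
  r_0 = 7 (mod 11)
  r_1 = 51 (mod 121)
Final: r = 51 satisfies f(r) ≡ 0 mod 11^2.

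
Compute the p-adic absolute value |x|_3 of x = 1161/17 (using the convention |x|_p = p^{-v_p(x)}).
|1161/17|_3 = 1/27

Step 1 — compute v_3(x) by factoring powers of 3 out of the numerator and denominator: v_3(1161/17) = 3. Step 2 — apply |x|_p = p^{-v_p(x)} = 3^{-3} = 1/27.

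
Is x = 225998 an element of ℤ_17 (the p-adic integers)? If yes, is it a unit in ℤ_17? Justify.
x ∈ ℤ_17 but not a unit; v_17(x) = 3 > 0

ℤ_17 = {x ∈ ℚ_17 : v_17(x) ≥ 0} and ℤ_17^× = {x ∈ ℤ_17 : v_17(x) = 0}. Here v_17(225998) = v_17(num) − v_17(den) = 3; compare against these criteria.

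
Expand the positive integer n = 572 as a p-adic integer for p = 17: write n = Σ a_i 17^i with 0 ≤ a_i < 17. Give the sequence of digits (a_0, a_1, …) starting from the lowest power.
(a_0, a_1, …) = (11, 16, 1)

Repeated division by 17 gives the digits low-to-high: 572 = 11 + 16·17^1 + 1·17^2. Digit sequence: (11, 16, 1).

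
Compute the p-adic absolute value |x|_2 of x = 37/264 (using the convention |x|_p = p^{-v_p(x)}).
|37/264|_2 = 8

Step 1 — compute v_2(x) by factoring powers of 2 out of the numerator and denominator: v_2(37/264) = -3. Step 2 — apply |x|_p = p^{-v_p(x)} = 2^{3} = 8.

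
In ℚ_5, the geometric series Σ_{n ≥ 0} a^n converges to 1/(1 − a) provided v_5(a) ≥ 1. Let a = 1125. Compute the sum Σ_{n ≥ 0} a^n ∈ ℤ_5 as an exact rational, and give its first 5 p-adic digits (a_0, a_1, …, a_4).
Σ a^n = 1/(1 − a) = -1/1124;  first 5 digits = (1, 0, 0, 4, 1)

v_5(a) = 3 ≥ 1, so the series converges in ℤ_5 to 1/(1 − a) = 1/(1 − 1125) = -1/1124. Expand this rational in ℤ_5: compute digits iteratively via d_i = x_i mod 5, x_{i+1} = (x_i − d_i)/5. The first 5 digits are (1, 0, 0, 4, 1).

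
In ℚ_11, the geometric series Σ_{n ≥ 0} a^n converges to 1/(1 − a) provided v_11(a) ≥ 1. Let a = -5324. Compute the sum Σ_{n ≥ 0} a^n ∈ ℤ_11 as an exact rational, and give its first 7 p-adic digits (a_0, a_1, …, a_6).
Σ a^n = 1/(1 − a) = 1/5325;  first 7 digits = (1, 0, 0, 7, 10, 10, 4)

v_11(a) = 3 ≥ 1, so the series converges in ℤ_11 to 1/(1 − a) = 1/(1 − (-5324)) = 1/5325. Expand this rational in ℤ_11: compute digits iteratively via d_i = x_i mod 11, x_{i+1} = (x_i − d_i)/11. The first 7 digits are (1, 0, 0, 7, 10, 10, 4).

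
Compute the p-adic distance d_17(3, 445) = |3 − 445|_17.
d_17(3, 445) = 1/17

Step 1 — x − y = 3 − 445 = -442. Step 2 — v_17(-442) = 1 (factor: -442 = −(17^1 · 26); the sign does not affect v_p). Step 3 — |x − y|_17 = 17^{-1} = 1/17.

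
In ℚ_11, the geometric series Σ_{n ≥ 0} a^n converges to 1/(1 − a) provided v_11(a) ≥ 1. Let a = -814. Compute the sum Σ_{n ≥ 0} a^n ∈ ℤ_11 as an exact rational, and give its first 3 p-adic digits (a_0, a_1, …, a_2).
Σ a^n = 1/(1 − a) = 1/815;  first 3 digits = (1, 3, 2)

v_11(a) = 1 ≥ 1, so the series converges in ℤ_11 to 1/(1 − a) = 1/(1 − (-814)) = 1/815. Expand this rational in ℤ_11: compute digits iteratively via d_i = x_i mod 11, x_{i+1} = (x_i − d_i)/11. The first 3 digits are (1, 3, 2).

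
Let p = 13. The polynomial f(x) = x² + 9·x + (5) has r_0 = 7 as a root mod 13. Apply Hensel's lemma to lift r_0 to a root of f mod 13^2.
r_1 = 46 (mod 169)

Hensel: r_{i+1} = r_i − f(r_i)·(f′(r_i))^{-1} mod 13^{i+2}, f′(x) = 2x + 9. Iterate:
  r_0 = 7 (mod 13)
  r_1 = 46 (mod 169)
Final: r = 46 satisfies f(r) ≡ 0 mod 13^2.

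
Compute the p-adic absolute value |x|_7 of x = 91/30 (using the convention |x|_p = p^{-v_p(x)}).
|91/30|_7 = 1/7

Step 1 — compute v_7(x) by factoring powers of 7 out of the numerator and denominator: v_7(91/30) = 1. Step 2 — apply |x|_p = p^{-v_p(x)} = 7^{-1} = 1/7.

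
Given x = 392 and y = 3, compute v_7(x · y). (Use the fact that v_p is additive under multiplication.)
v_7(1176) = 2

v_p(x) = 2 (factor: 392 = 7^2 · 8); v_p(y) = 0 (factor: 3 = 7^0 · 3). Additivity: v_p(xy) = v_p(x) + v_p(y) = 2 + 0 = 2. (Direct check: xy = 1176 = 7^2 · (24).)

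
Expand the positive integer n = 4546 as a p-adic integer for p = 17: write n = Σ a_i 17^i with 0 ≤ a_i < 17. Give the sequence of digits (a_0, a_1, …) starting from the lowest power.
(a_0, a_1, …) = (7, 12, 15)

Repeated division by 17 gives the digits low-to-high: 4546 = 7 + 12·17^1 + 15·17^2. Digit sequence: (7, 12, 15).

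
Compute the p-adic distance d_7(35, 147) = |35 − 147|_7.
d_7(35, 147) = 1/7

Step 1 — x − y = 35 − 147 = -112. Step 2 — v_7(-112) = 1 (factor: -112 = −(7^1 · 16); the sign does not affect v_p). Step 3 — |x − y|_7 = 7^{-1} = 1/7.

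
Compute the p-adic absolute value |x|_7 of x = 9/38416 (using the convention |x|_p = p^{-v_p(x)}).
|9/38416|_7 = 2401

Step 1 — compute v_7(x) by factoring powers of 7 out of the numerator and denominator: v_7(9/38416) = -4. Step 2 — apply |x|_p = p^{-v_p(x)} = 7^{4} = 2401.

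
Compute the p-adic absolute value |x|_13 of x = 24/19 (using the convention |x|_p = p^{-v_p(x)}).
|24/19|_13 = 1

Step 1 — compute v_13(x) by factoring powers of 13 out of the numerator and denominator: v_13(24/19) = 0. Step 2 — apply |x|_p = p^{-v_p(x)} = 13^{0} = 1.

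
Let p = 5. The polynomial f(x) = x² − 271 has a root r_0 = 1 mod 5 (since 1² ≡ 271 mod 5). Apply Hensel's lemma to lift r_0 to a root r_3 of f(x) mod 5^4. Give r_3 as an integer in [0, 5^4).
r_3 = 586 (mod 625)

Hensel's recurrence: r_{i+1} = r_i − f(r_i)·(f′(r_i))^{-1} mod 5^{i+2}, with f′(x) = 2x. Iterate:
  r_0 = 1 (mod 5)
  r_1 = 11 (mod 25)
  r_2 = 86 (mod 125)
  r_3 = 586 (mod 625)
Final: r_3 = 586, and one checks f(r_3) ≡ 0 mod 5^4.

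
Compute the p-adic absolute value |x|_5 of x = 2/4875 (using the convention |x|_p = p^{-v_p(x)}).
|2/4875|_5 = 125

Step 1 — compute v_5(x) by factoring powers of 5 out of the numerator and denominator: v_5(2/4875) = -3. Step 2 — apply |x|_p = p^{-v_p(x)} = 5^{3} = 125.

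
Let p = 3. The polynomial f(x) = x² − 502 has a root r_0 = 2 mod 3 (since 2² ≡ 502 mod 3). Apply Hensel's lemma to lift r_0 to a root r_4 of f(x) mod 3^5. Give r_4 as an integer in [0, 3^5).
r_4 = 239 (mod 243)

Hensel's recurrence: r_{i+1} = r_i − f(r_i)·(f′(r_i))^{-1} mod 3^{i+2}, with f′(x) = 2x. Iterate:
  r_0 = 2 (mod 3)
  r_1 = 5 (mod 9)
  r_2 = 23 (mod 27)
  r_3 = 77 (mod 81)
  r_4 = 239 (mod 243)
Final: r_4 = 239, and one checks f(r_4) ≡ 0 mod 3^5.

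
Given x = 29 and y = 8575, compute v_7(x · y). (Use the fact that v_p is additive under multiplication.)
v_7(248675) = 3

v_p(x) = 0 (factor: 29 = 7^0 · 29); v_p(y) = 3 (factor: 8575 = 7^3 · 25). Additivity: v_p(xy) = v_p(x) + v_p(y) = 0 + 3 = 3. (Direct check: xy = 248675 = 7^3 · (725).)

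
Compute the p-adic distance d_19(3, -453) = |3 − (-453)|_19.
d_19(3, -453) = 1/19

Step 1 — x − y = 3 − (-453) = 456. Step 2 — v_19(456) = 1 (factor: 456 = (19^1 · 24); the sign does not affect v_p). Step 3 — |x − y|_19 = 19^{-1} = 1/19.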